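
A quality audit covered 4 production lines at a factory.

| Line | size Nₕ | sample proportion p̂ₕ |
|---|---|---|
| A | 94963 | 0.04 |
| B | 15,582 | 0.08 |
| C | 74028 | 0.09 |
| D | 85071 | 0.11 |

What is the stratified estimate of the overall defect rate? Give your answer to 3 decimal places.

Wₕ = Nₕ/N with N = 269644: 0.3522, 0.0578, 0.2745, 0.3155.
p̂_st = 0.3522·0.04 + 0.0578·0.08 + 0.2745·0.09 + 0.3155·0.11 ≈ 0.07812... → 0.078.

0.078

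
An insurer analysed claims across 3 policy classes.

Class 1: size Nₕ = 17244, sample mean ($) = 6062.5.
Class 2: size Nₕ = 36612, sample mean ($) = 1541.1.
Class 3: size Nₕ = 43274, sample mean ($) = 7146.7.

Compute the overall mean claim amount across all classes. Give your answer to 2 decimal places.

x̄_st = (Σ Nₕx̄ₕ) / (Σ Nₕ) = (17244·6062.5 + 36612·1541.1 + 43274·7146.7) / 97130
= 470230799 / 97130 = 4841.2519... → 4841.25.

4841.25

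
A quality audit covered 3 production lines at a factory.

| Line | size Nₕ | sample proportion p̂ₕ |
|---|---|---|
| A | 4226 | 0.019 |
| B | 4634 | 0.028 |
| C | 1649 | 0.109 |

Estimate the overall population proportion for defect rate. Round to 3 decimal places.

Wₕ = Nₕ/N with N = 10509: 0.4021, 0.4410, 0.1569.
p̂_st = 0.4021·0.019 + 0.4410·0.028 + 0.1569·0.109 ≈ 0.03709... → 0.037.

0.037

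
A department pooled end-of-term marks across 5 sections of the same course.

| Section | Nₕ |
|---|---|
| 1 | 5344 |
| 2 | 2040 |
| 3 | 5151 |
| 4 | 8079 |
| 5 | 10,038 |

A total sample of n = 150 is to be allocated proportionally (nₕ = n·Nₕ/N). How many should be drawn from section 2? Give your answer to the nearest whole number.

10

N = 5344 + 2040 + 5151 + 8079 + 10038 = 30652.
n_2 = 150·2040/30652 = 9.983... → 10.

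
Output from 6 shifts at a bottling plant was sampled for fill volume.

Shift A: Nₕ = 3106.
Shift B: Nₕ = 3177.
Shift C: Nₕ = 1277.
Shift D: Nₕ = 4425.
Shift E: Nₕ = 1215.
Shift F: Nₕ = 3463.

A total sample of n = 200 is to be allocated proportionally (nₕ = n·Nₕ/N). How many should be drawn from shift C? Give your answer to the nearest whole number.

Share of shift C = 1277/16663 = 0.07664.
Allocate 200 × 0.07664 = 15.327... → 15.

15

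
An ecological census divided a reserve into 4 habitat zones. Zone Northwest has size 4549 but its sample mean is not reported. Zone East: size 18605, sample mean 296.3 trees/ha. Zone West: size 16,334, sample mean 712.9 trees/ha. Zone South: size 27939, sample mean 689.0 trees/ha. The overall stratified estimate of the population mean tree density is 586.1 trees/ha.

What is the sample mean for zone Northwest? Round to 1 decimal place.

N = 4549 + 18605 + 16334 + 27939 = 67427.
Overall total = μ·N = 586.1·67427 = 39518964.7.
Subtract the known strata: 18605·296.3 + 16334·712.9 + 27939·689.0 = 36407141.1.
Remaining total for zone Northwest: 39518964.7 − 36407141.1 = 3111823.6.
Divide by its size: 3111823.6 / 4549 = 684.068... → 684.1.

684.1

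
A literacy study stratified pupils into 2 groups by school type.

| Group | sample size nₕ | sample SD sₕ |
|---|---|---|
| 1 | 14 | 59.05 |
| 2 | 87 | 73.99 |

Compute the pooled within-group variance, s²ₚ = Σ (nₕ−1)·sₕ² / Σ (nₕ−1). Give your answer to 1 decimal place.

1: (14−1)·59.05² = 13·3486.9025 = 45329.7325
2: (87−1)·73.99² = 86·5474.5201 = 470808.7286
Numerator = 516138.4611; denominator = Σ(nₕ−1) = 99.
s²ₚ = 516138.4611/99 = 5213.520... → 5213.5.

5213.5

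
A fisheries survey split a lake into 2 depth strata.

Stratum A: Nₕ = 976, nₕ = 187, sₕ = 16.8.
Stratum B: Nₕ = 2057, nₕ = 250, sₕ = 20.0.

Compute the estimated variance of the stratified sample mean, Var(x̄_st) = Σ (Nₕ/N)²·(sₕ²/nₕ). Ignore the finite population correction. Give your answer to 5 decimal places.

N = 3033. Term for each stratum: Wₕ²sₕ²/nₕ.
Var(x̄_st) = 0.15629021 + 0.73594227 = 0.89223247 → 0.89223.

0.89223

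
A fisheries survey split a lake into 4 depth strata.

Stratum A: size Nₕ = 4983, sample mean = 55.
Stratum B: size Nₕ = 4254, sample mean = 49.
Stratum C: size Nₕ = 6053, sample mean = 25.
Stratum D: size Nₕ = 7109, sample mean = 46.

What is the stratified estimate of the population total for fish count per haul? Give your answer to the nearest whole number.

960850

A: 4983·55 = 274065
B: 4254·49 = 208446
C: 6053·25 = 151325
D: 7109·46 = 327014
τ̂ = Σ Nₕx̄ₕ = 960850.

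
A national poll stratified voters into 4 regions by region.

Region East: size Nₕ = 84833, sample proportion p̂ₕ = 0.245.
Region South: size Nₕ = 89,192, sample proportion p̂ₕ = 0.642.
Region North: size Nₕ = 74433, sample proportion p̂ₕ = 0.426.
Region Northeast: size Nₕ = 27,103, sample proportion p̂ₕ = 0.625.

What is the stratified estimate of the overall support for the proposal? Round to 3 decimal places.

0.460

N = 84833 + 89192 + 74433 + 27103 = 275561.
Overall proportion = Σ (Nₕ/N)·p̂ₕ.
Σ Nₕp̂ₕ = 20784.085 + 57261.264 + 31708.458 + 16939.375 = 126693.182.
126693.182 / 275561 = 0.45976... → 0.460.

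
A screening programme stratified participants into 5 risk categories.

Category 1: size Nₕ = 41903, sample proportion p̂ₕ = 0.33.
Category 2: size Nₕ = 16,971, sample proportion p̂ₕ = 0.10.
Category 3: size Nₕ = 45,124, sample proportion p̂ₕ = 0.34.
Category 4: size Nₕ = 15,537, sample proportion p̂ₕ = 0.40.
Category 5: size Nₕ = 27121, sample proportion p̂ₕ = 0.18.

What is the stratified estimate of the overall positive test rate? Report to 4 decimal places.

0.2861

Wₕ = Nₕ/N with N = 146656: 0.2857, 0.1157, 0.3077, 0.1059, 0.1849.
p̂_st = 0.2857·0.33 + 0.1157·0.10 + 0.3077·0.34 + 0.1059·0.40 + 0.1849·0.18 ≈ 0.286138... → 0.2861.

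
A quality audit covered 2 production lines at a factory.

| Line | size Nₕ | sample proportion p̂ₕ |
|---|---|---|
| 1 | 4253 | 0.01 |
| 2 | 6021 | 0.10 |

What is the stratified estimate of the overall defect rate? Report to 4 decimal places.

N = 4253 + 6021 = 10274.
Overall proportion = Σ (Nₕ/N)·p̂ₕ.
Σ Nₕp̂ₕ = 42.53 + 602.1 = 644.63.
644.63 / 10274 = 0.062744... → 0.0627.

0.0627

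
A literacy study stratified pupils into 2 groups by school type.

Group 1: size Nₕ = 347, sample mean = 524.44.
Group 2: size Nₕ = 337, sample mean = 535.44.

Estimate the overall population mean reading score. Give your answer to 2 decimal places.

529.86

x̄_st = (Σ Nₕx̄ₕ) / (Σ Nₕ) = (347·524.44 + 337·535.44) / 684
= 362423.96 / 684 = 529.8596... → 529.86.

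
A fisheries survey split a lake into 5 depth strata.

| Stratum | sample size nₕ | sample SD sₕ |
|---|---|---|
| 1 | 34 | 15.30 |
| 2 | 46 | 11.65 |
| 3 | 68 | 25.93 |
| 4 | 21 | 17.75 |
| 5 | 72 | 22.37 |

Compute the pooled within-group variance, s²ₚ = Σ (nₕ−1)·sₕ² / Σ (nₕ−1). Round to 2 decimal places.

Degrees of freedom: 33 + 45 + 67 + 20 + 71 = 236.
Σ(nₕ−1)sₕ² = 33·234.09 + 45·135.7225 + 67·672.3649 + 20·315.0625 + 71·500.4169 = 100711.7807.
s²ₚ = 100711.7807 / 236 = 426.7448... → 426.74.

426.74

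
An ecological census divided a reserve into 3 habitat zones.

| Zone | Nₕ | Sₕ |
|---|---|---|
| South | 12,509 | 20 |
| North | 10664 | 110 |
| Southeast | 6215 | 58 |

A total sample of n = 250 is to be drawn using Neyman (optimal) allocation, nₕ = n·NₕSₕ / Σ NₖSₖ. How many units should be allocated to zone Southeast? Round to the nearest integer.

51

Σ NₕSₕ = 12509·20 + 10664·110 + 6215·58 = 1783690.
Share for Southeast: 360470/1783690 = 0.20209.
n_Southeast = 250 × 0.20209 = 50.523... → 51.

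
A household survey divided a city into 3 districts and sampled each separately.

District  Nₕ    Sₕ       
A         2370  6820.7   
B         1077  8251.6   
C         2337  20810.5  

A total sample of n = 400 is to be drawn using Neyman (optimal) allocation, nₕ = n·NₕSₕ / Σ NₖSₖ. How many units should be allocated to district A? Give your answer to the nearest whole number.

88

A: NₕSₕ = 2370·6820.7 = 16165059
B: NₕSₕ = 1077·8251.6 = 8886973.2
C: NₕSₕ = 2337·20810.5 = 48634138.5
Σ NₕSₕ = 73686170.7.
n_A = 400·16165059/73686170.7 = 87.751... → 88.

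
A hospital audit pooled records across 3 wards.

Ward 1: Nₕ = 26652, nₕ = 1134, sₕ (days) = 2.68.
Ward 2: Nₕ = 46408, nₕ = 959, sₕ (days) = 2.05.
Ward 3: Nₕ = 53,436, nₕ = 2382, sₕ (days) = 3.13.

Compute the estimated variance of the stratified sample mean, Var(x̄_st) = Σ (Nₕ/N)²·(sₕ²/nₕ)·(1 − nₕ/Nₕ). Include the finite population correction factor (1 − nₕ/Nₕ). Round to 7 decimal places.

0.0015481

N = 126496. Term for each stratum: Wₕ²sₕ²/nₕ·(1−nₕ/Nₕ).
Var(x̄_st) = 0.0002692027 + 0.0005776340 + 0.0007012244 = 0.0015480611 → 0.0015481.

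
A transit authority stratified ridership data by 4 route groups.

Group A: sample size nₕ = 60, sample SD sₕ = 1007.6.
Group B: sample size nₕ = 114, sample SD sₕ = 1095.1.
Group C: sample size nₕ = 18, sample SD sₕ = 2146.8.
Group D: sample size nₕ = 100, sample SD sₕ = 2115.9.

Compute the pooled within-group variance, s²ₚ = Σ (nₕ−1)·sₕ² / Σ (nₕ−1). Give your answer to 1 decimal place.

A: (60−1)·1007.6² = 59·1015257.76 = 59900207.84
B: (114−1)·1095.1² = 113·1199244.01 = 135514573.13
C: (18−1)·2146.8² = 17·4608750.24 = 78348754.08
D: (100−1)·2115.9² = 99·4477032.81 = 443226248.19
Numerator = 716989783.24; denominator = Σ(nₕ−1) = 288.
s²ₚ = 716989783.24/288 = 2489547.858... → 2489547.9.

2489547.9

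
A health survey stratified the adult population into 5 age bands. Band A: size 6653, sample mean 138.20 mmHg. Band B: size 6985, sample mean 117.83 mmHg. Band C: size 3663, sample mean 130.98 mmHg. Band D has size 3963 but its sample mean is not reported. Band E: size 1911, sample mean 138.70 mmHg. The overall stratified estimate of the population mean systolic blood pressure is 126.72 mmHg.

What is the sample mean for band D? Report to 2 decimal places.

Σ Nₕx̄ₕ = N·μ, so 3963·x̄_D = 23175·126.72 − (6653·138.20 + 6985·117.83 + 3663·130.98 + 1911·138.70).
= 2936736 − 2487322.59 = 449413.41.
x̄_D = 449413.41 / 3963 = 113.4023... → 113.40.

113.40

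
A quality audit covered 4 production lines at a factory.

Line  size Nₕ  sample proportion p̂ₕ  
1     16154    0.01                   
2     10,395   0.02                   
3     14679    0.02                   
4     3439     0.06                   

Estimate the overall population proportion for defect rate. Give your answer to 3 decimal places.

N = 16154 + 10395 + 14679 + 3439 = 44667.
Overall proportion = Σ (Nₕ/N)·p̂ₕ.
Σ Nₕp̂ₕ = 161.54 + 207.9 + 293.58 + 206.34 = 869.36.
869.36 / 44667 = 0.01946... → 0.019.

0.019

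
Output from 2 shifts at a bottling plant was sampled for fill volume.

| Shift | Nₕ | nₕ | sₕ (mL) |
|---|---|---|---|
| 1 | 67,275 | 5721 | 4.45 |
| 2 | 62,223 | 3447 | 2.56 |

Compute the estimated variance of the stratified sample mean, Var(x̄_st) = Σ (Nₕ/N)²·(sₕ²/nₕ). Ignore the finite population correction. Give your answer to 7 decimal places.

0.0013731

N = 129498. Term for each stratum: Wₕ²sₕ²/nₕ.
Var(x̄_st) = 0.0009341774 + 0.0004389494 = 0.0013731268 → 0.0013731.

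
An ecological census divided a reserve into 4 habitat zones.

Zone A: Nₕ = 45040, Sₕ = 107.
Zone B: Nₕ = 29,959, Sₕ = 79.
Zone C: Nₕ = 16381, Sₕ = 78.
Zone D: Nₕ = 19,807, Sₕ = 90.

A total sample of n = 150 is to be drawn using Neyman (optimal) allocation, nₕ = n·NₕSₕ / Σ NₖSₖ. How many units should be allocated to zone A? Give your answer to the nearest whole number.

Σ NₕSₕ = 45040·107 + 29959·79 + 16381·78 + 19807·90 = 10246389.
Share for A: 4819280/10246389 = 0.47034.
n_A = 150 × 0.47034 = 70.551... → 71.

71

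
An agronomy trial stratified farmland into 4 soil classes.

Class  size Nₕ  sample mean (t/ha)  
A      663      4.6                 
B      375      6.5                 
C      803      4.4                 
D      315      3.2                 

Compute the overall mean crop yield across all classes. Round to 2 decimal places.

x̄_st = (Σ Nₕx̄ₕ) / (Σ Nₕ) = (663·4.6 + 375·6.5 + 803·4.4 + 315·3.2) / 2156
= 10028.5 / 2156 = 4.6514... → 4.65.

4.65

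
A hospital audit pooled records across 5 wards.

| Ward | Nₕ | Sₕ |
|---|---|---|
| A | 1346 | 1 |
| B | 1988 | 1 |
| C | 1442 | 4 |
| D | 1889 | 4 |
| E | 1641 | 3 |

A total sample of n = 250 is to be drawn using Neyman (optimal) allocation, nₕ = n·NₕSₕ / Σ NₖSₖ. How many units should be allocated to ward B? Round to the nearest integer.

Σ NₕSₕ = 1346·1 + 1988·1 + 1442·4 + 1889·4 + 1641·3 = 21581.
Share for B: 1988/21581 = 0.09212.
n_B = 250 × 0.09212 = 23.030... → 23.

23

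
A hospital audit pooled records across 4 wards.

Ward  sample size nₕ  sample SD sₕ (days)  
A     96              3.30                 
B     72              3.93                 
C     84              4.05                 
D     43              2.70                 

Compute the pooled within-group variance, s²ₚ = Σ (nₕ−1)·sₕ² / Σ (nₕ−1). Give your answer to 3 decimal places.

13.054

A: (96−1)·3.30² = 95·10.89 = 1034.55
B: (72−1)·3.93² = 71·15.4449 = 1096.5879
C: (84−1)·4.05² = 83·16.4025 = 1361.4075
D: (43−1)·2.70² = 42·7.29 = 306.18
Numerator = 3798.7254; denominator = Σ(nₕ−1) = 291.
s²ₚ = 3798.7254/291 = 13.05404... → 13.054.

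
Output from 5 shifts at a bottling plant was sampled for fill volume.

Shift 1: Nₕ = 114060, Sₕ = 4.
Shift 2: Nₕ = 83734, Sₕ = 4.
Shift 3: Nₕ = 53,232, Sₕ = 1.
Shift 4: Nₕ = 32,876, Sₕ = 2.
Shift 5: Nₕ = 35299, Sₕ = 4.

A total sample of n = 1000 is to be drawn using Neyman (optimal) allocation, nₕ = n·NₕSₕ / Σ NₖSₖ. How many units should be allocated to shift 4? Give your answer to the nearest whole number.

Σ NₕSₕ = 114060·4 + 83734·4 + 53232·1 + 32876·2 + 35299·4 = 1051356.
Share for 4: 65752/1051356 = 0.06254.
n_4 = 1000 × 0.06254 = 62.540... → 63.

63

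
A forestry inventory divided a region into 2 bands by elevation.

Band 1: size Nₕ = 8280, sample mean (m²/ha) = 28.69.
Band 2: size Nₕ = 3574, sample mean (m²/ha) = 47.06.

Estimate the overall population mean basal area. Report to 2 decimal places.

34.23

N = 11854; weights Wₕ = Nₕ/N = (0.6985, 0.3015).
x̄_st = Σ Wₕ·x̄ₕ = 0.6985·28.69 + 0.3015·47.06 ≈ 34.2286...
→ 34.23.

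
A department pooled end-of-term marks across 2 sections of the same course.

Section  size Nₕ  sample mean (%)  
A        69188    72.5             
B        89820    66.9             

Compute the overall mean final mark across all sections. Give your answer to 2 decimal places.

x̄_st = (Σ Nₕx̄ₕ) / (Σ Nₕ) = (69188·72.5 + 89820·66.9) / 159008
= 11025088 / 159008 = 69.3367... → 69.34.

69.34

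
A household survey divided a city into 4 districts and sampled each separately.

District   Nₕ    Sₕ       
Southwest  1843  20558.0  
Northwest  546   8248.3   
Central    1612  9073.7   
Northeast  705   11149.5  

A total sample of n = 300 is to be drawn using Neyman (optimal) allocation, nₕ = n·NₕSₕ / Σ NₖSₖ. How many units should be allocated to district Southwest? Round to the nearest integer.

175

Σ NₕSₕ = 1843·20558.0 + 546·8248.3 + 1612·9073.7 + 705·11149.5 = 64879167.7.
Share for Southwest: 37888394/64879167.7 = 0.58398.
n_Southwest = 300 × 0.58398 = 175.195... → 175.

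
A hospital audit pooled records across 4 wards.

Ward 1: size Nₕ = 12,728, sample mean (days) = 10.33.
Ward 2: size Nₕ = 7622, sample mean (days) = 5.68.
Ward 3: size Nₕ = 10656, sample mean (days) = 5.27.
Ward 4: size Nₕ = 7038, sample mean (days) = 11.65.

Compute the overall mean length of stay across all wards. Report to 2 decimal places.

N = 38044; weights Wₕ = Nₕ/N = (0.3346, 0.2003, 0.2801, 0.1850).
x̄_st = Σ Wₕ·x̄ₕ = 0.3346·10.33 + 0.2003·5.68 + 0.2801·5.27 + 0.1850·11.65 ≈ 8.2253...
→ 8.23.

8.23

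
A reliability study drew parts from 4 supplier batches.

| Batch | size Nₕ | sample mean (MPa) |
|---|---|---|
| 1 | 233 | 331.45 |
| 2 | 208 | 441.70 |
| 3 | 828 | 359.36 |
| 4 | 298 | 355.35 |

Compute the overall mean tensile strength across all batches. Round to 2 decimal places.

365.38

N = 233 + 208 + 828 + 298 = 1567.
The stratified mean weights each stratum mean by its population share Nₕ/N.
Σ Nₕx̄ₕ = 233·331.45 + 208·441.70 + 828·359.36 + 298·355.35 = 77227.85 + 91873.6 + 297550.08 + 105894.3 = 572545.83.
Divide by N: 572545.83 / 1567 = 365.3770... → 365.38.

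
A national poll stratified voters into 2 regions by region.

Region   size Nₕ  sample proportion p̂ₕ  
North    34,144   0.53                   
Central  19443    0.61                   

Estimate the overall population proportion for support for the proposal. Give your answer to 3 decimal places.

0.559

N = 34144 + 19443 = 53587.
Overall proportion = Σ (Nₕ/N)·p̂ₕ.
Σ Nₕp̂ₕ = 18096.32 + 11860.23 = 29956.55.
29956.55 / 53587 = 0.55903... → 0.559.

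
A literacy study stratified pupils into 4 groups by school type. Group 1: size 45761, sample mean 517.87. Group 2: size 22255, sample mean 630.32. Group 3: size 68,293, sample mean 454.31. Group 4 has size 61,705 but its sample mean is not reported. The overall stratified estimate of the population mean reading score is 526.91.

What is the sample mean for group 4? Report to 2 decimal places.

Σ Nₕx̄ₕ = N·μ, so 61705·x̄_4 = 198014·526.91 − (45761·517.87 + 22255·630.32 + 68293·454.31).
= 104335556.74 − 68752213.5 = 35583343.24.
x̄_4 = 35583343.24 / 61705 = 576.6687... → 576.67.

576.67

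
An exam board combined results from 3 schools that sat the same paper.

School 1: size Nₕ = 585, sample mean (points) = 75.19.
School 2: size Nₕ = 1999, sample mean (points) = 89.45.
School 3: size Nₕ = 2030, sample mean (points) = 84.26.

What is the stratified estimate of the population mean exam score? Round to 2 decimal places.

x̄_st = (Σ Nₕx̄ₕ) / (Σ Nₕ) = (585·75.19 + 1999·89.45 + 2030·84.26) / 4614
= 393844.5 / 4614 = 85.3586... → 85.36.

85.36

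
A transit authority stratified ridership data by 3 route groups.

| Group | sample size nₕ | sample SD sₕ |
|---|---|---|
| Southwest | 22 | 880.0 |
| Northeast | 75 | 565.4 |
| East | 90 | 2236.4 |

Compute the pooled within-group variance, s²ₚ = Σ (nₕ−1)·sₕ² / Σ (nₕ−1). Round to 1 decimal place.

Degrees of freedom: 21 + 74 + 89 = 184.
Σ(nₕ−1)sₕ² = 21·774400 + 74·319677.16 + 89·5001484.96 = 485050671.28.
s²ₚ = 485050671.28 / 184 = 2636144.953... → 2636145.0.

2636145.0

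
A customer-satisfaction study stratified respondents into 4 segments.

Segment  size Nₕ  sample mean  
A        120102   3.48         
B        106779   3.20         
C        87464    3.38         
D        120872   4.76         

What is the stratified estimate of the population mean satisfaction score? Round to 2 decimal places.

N = 120102 + 106779 + 87464 + 120872 = 435217.
Weight each subgroup mean by Nₕ/N and sum.
Σ Nₕx̄ₕ = 120102·3.48 + 106779·3.20 + 87464·3.38 + 120872·4.76 = 417954.96 + 341692.8 + 295628.32 + 575350.72 = 1630626.8.
Divide by N: 1630626.8 / 435217 = 3.7467... → 3.75.

3.75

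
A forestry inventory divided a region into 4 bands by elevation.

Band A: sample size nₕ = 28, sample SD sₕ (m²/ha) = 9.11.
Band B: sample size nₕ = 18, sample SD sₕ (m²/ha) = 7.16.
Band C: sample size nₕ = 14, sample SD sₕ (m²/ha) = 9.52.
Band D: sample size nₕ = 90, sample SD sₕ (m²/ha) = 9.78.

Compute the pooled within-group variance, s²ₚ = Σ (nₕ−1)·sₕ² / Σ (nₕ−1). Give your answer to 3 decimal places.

A: (28−1)·9.11² = 27·82.9921 = 2240.7867
B: (18−1)·7.16² = 17·51.2656 = 871.5152
C: (14−1)·9.52² = 13·90.6304 = 1178.1952
D: (90−1)·9.78² = 89·95.6484 = 8512.7076
Numerator = 12803.2047; denominator = Σ(nₕ−1) = 146.
s²ₚ = 12803.2047/146 = 87.69318... → 87.693.

87.693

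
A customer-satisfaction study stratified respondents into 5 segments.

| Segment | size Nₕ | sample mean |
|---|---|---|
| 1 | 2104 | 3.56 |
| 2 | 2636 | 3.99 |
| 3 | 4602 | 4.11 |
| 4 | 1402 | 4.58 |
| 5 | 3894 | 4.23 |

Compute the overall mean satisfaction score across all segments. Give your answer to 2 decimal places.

4.09

N = 2104 + 2636 + 4602 + 1402 + 3894 = 14638.
The stratified mean weights each stratum mean by its population share Nₕ/N.
Σ Nₕx̄ₕ = 2104·3.56 + 2636·3.99 + 4602·4.11 + 1402·4.58 + 3894·4.23 = 7490.24 + 10517.64 + 18914.22 + 6421.16 + 16471.62 = 59814.88.
Divide by N: 59814.88 / 14638 = 4.0863... → 4.09.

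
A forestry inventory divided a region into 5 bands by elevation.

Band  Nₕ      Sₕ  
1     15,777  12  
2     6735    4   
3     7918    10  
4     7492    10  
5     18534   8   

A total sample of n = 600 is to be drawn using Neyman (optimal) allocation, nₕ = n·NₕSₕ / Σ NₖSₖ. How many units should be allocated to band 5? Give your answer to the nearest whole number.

172

Σ NₕSₕ = 15777·12 + 6735·4 + 7918·10 + 7492·10 + 18534·8 = 518636.
Share for 5: 148272/518636 = 0.28589.
n_5 = 600 × 0.28589 = 171.533... → 172.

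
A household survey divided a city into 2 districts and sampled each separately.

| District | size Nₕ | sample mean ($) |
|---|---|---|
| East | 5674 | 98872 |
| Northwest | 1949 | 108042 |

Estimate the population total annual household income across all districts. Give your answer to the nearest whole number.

East: 5674·98872 = 560999728
Northwest: 1949·108042 = 210573858
τ̂ = Σ Nₕx̄ₕ = 771573586.

771573586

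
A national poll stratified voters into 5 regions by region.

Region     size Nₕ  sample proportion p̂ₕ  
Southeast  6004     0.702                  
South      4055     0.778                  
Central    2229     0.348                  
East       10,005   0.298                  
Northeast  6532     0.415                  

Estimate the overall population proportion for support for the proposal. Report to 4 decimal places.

0.4801

Wₕ = Nₕ/N with N = 28825: 0.2083, 0.1407, 0.0773, 0.3471, 0.2266.
p̂_st = 0.2083·0.702 + 0.1407·0.778 + 0.0773·0.348 + 0.3471·0.298 + 0.2266·0.415 ≈ 0.480054... → 0.4801.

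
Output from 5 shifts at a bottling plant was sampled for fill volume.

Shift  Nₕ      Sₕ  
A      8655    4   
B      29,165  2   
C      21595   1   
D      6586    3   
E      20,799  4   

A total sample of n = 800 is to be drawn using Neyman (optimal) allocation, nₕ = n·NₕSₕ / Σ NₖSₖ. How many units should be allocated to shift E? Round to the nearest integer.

306

A: NₕSₕ = 8655·4 = 34620
B: NₕSₕ = 29165·2 = 58330
C: NₕSₕ = 21595·1 = 21595
D: NₕSₕ = 6586·3 = 19758
E: NₕSₕ = 20799·4 = 83196
Σ NₕSₕ = 217499.
n_E = 800·83196/217499 = 306.010... → 306.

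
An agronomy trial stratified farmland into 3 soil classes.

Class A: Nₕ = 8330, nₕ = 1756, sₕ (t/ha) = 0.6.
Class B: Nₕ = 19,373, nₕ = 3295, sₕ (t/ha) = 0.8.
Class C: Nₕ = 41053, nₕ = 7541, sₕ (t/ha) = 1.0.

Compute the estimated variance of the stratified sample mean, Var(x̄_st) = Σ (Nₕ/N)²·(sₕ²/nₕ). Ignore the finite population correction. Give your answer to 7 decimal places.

N = 68756; Wₕ = Nₕ/N.
class A: (8330/68756)²·0.6²/1756 = 0.0000030092
class B: (19373/68756)²·0.8²/3295 = 0.0000154205
class C: (41053/68756)²·1.0²/7541 = 0.0000472759
Sum = 0.0000657055 → 0.0000657.

0.0000657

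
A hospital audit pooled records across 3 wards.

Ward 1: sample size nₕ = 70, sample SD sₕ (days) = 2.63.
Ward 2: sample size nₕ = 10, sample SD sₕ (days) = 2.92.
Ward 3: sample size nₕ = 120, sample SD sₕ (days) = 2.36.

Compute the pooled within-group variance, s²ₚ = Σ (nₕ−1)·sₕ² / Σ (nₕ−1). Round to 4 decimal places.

Degrees of freedom: 69 + 9 + 119 = 197.
Σ(nₕ−1)sₕ² = 69·6.9169 + 9·8.5264 + 119·5.5696 = 1216.7861.
s²ₚ = 1216.7861 / 197 = 6.176579... → 6.1766.

6.1766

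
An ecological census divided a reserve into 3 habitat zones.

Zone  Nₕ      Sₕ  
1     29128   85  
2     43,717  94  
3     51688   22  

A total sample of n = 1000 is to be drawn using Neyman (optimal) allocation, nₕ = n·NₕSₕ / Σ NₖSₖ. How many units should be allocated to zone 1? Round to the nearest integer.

321

Σ NₕSₕ = 29128·85 + 43717·94 + 51688·22 = 7722414.
Share for 1: 2475880/7722414 = 0.32061.
n_1 = 1000 × 0.32061 = 320.610... → 321.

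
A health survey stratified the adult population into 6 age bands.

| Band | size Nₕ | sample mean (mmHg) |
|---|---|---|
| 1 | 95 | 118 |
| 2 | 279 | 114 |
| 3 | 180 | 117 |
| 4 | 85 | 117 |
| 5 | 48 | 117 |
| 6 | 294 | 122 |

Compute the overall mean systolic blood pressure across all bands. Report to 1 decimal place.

117.7

N = 981; weights Wₕ = Nₕ/N = (0.0968, 0.2844, 0.1835, 0.0866, 0.0489, 0.2997).
x̄_st = Σ Wₕ·x̄ₕ = 0.0968·118 + 0.2844·114 + 0.1835·117 + 0.0866·117 + 0.0489·117 + 0.2997·122 ≈ 117.742...
→ 117.7.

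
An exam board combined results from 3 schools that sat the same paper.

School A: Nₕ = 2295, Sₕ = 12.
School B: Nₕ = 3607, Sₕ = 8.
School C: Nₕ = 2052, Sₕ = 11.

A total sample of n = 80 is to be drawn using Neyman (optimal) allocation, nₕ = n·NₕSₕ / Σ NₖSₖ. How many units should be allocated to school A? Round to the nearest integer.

Σ NₕSₕ = 2295·12 + 3607·8 + 2052·11 = 78968.
Share for A: 27540/78968 = 0.34875.
n_A = 80 × 0.34875 = 27.900... → 28.

28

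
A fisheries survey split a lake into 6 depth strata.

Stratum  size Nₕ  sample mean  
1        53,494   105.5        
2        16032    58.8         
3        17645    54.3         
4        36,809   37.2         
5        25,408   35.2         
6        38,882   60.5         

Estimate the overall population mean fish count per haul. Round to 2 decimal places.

64.59

x̄_st = (Σ Nₕx̄ₕ) / (Σ Nₕ) = (53494·105.5 + 16032·58.8 + 17645·54.3 + 36809·37.2 + 25408·35.2 + 38882·60.5) / 188270
= 12160439.5 / 188270 = 64.5904... → 64.59.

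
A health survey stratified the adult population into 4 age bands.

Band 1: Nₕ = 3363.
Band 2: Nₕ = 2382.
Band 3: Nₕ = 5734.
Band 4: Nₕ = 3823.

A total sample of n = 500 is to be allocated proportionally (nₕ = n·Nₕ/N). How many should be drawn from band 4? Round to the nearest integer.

Share of band 4 = 3823/15302 = 0.24984.
Allocate 500 × 0.24984 = 124.918... → 125.

125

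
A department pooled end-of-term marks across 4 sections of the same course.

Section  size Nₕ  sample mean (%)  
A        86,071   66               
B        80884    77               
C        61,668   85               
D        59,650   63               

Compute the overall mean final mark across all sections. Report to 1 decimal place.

x̄_st = (Σ Nₕx̄ₕ) / (Σ Nₕ) = (86071·66 + 80884·77 + 61668·85 + 59650·63) / 288273
= 20908484 / 288273 = 72.530... → 72.5.

72.5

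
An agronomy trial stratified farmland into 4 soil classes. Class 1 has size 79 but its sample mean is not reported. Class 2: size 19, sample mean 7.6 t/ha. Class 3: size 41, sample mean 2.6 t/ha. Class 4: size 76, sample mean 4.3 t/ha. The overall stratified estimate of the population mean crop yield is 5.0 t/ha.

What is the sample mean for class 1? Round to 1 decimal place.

N = 79 + 19 + 41 + 76 = 215.
Overall total = μ·N = 5.0·215 = 1075.
Subtract the known strata: 19·7.6 + 41·2.6 + 76·4.3 = 577.8.
Remaining total for class 1: 1075 − 577.8 = 497.2.
Divide by its size: 497.2 / 79 = 6.294... → 6.3.

6.3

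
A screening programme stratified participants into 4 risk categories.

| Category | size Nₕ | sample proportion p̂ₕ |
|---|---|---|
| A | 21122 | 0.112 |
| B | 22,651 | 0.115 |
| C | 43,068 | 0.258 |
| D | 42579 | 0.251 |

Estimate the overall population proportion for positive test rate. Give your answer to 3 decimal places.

N = 21122 + 22651 + 43068 + 42579 = 129420.
Overall proportion = Σ (Nₕ/N)·p̂ₕ.
Σ Nₕp̂ₕ = 2365.664 + 2604.865 + 11111.544 + 10687.329 = 26769.402.
26769.402 / 129420 = 0.20684... → 0.207.

0.207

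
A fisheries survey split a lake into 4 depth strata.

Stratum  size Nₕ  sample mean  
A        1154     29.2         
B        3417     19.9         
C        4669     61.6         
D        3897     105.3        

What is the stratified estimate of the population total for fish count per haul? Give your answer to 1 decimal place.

A: 1154·29.2 = 33696.8
B: 3417·19.9 = 67998.3
C: 4669·61.6 = 287610.4
D: 3897·105.3 = 410354.1
τ̂ = Σ Nₕx̄ₕ = 799659.6.

799659.6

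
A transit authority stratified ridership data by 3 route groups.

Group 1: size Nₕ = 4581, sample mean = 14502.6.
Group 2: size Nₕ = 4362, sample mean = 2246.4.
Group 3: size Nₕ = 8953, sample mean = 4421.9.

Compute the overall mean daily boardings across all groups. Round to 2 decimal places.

x̄_st = (Σ Nₕx̄ₕ) / (Σ Nₕ) = (4581·14502.6 + 4362·2246.4 + 8953·4421.9) / 17896
= 115824478.1 / 17896 = 6472.0875... → 6472.09.

6472.09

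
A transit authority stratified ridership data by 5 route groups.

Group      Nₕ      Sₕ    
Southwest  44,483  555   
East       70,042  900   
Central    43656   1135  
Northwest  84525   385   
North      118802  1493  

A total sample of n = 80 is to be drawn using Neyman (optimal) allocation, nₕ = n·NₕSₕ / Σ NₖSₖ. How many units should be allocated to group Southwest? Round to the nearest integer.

Southwest: NₕSₕ = 44483·555 = 24688065
East: NₕSₕ = 70042·900 = 63037800
Central: NₕSₕ = 43656·1135 = 49549560
Northwest: NₕSₕ = 84525·385 = 32542125
North: NₕSₕ = 118802·1493 = 177371386
Σ NₕSₕ = 347188936.
n_Southwest = 80·24688065/347188936 = 5.689... → 6.

6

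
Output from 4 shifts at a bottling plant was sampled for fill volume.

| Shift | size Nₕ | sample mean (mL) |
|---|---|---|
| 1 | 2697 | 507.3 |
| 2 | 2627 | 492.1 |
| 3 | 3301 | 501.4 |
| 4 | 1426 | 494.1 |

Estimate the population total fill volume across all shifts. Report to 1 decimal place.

1: 2697·507.3 = 1368188.1
2: 2627·492.1 = 1292746.7
3: 3301·501.4 = 1655121.4
4: 1426·494.1 = 704586.6
τ̂ = Σ Nₕx̄ₕ = 5020642.8.

5020642.8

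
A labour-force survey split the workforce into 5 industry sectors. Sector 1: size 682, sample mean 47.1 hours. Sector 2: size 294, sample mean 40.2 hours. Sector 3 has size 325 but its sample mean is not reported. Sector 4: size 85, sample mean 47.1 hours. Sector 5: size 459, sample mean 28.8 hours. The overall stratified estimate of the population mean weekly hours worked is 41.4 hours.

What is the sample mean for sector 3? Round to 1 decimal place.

N = 682 + 294 + 325 + 85 + 459 = 1845.
Overall total = μ·N = 41.4·1845 = 76383.
Subtract the known strata: 682·47.1 + 294·40.2 + 85·47.1 + 459·28.8 = 61163.7.
Remaining total for sector 3: 76383 − 61163.7 = 15219.3.
Divide by its size: 15219.3 / 325 = 46.829... → 46.8.

46.8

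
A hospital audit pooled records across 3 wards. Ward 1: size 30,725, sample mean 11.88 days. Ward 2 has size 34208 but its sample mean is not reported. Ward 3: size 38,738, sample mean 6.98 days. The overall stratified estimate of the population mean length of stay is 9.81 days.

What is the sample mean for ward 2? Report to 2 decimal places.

Σ Nₕx̄ₕ = N·μ, so 34208·x̄_2 = 103671·9.81 − (30725·11.88 + 38738·6.98).
= 1017012.51 − 635404.24 = 381608.27.
x̄_2 = 381608.27 / 34208 = 11.1555... → 11.16.

11.16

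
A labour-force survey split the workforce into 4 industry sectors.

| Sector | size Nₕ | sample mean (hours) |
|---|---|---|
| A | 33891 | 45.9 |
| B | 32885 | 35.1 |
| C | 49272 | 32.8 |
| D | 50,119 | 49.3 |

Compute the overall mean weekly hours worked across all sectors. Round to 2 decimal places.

N = 33891 + 32885 + 49272 + 50119 = 166167.
Weight each subgroup mean by Nₕ/N and sum.
Σ Nₕx̄ₕ = 33891·45.9 + 32885·35.1 + 49272·32.8 + 50119·49.3 = 1555596.9 + 1154263.5 + 1616121.6 + 2470866.7 = 6796848.7.
Divide by N: 6796848.7 / 166167 = 40.9037... → 40.90.

40.90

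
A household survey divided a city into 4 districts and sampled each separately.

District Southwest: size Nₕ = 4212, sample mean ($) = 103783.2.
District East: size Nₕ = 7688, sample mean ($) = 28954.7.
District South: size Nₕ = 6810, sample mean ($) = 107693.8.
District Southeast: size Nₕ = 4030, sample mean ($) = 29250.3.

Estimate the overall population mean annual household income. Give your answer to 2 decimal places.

66447.32

N = 22740; weights Wₕ = Nₕ/N = (0.1852, 0.3381, 0.2995, 0.1772).
x̄_st = Σ Wₕ·x̄ₕ = 0.1852·103783.2 + 0.3381·28954.7 + 0.2995·107693.8 + 0.1772·29250.3 ≈ 66447.3201...
→ 66447.32.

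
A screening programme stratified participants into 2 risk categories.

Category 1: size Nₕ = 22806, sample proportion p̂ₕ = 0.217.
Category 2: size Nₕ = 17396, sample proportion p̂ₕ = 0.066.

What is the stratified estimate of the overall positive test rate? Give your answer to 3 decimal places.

N = 22806 + 17396 = 40202.
Overall proportion = Σ (Nₕ/N)·p̂ₕ.
Σ Nₕp̂ₕ = 4948.902 + 1148.136 = 6097.038.
6097.038 / 40202 = 0.15166... → 0.152.

0.152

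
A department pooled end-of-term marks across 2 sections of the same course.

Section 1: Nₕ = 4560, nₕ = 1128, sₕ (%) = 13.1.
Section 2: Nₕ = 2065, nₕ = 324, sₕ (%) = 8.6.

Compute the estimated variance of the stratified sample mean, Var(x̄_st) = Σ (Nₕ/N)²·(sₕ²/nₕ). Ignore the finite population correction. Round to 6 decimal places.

N = 6625. Term for each stratum: Wₕ²sₕ²/nₕ.
Var(x̄_st) = 0.072076122 + 0.022177891 = 0.094254013 → 0.094254.

0.094254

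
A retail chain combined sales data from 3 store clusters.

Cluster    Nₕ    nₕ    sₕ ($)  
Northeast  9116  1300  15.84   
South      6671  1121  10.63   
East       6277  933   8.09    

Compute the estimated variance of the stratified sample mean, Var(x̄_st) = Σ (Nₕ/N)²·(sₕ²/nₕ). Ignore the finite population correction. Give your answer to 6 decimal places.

N = 22064. Term for each stratum: Wₕ²sₕ²/nₕ.
Var(x̄_st) = 0.032946337 + 0.009214554 + 0.005677422 = 0.047838312 → 0.047838.

0.047838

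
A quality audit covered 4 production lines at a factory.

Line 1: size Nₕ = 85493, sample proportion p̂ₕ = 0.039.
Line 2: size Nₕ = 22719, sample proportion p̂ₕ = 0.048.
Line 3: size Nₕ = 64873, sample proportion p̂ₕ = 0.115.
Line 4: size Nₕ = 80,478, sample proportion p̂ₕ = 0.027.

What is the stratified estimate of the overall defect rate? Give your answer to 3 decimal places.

0.055

N = 85493 + 22719 + 64873 + 80478 = 253563.
Overall proportion = Σ (Nₕ/N)·p̂ₕ.
Σ Nₕp̂ₕ = 3334.227 + 1090.512 + 7460.395 + 2172.906 = 14058.04.
14058.04 / 253563 = 0.05544... → 0.055.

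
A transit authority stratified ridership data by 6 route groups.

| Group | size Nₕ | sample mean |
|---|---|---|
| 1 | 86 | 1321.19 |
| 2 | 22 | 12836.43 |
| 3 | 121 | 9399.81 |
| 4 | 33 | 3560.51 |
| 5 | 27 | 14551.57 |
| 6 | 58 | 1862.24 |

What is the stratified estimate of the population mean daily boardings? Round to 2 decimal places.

N = 347; weights Wₕ = Nₕ/N = (0.2478, 0.0634, 0.3487, 0.0951, 0.0778, 0.1671).
x̄_st = Σ Wₕ·x̄ₕ = 0.2478·1321.19 + 0.0634·12836.43 + 0.3487·9399.81 + 0.0951·3560.51 + 0.0778·14551.57 + 0.1671·1862.24 ≈ 6201.1526...
→ 6201.15.

6201.15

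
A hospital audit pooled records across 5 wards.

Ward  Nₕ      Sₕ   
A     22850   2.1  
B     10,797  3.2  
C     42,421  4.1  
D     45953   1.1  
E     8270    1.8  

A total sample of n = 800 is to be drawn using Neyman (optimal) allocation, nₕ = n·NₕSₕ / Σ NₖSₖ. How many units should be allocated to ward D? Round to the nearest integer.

A: NₕSₕ = 22850·2.1 = 47985
B: NₕSₕ = 10797·3.2 = 34550.4
C: NₕSₕ = 42421·4.1 = 173926.1
D: NₕSₕ = 45953·1.1 = 50548.3
E: NₕSₕ = 8270·1.8 = 14886
Σ NₕSₕ = 321895.8.
n_D = 800·50548.3/321895.8 = 125.626... → 126.

126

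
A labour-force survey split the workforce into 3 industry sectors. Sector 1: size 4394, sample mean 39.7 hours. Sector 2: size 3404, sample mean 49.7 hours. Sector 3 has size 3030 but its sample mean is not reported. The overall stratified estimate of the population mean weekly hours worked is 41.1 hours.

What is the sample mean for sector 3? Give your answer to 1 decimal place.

33.5

Σ Nₕx̄ₕ = N·μ, so 3030·x̄_3 = 10828·41.1 − (4394·39.7 + 3404·49.7).
= 445030.8 − 343620.6 = 101410.2.
x̄_3 = 101410.2 / 3030 = 33.469... → 33.5.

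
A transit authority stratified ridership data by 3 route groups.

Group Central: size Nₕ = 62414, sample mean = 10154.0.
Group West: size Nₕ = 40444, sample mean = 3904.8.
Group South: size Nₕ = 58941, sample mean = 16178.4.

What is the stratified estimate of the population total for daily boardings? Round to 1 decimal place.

Estimate total by summing Nₕ·x̄ₕ over strata.
62414·10154.0 + 40444·3904.8 + 58941·16178.4 = 633751756 + 157925731.2 + 953571074.4 = 1745248561.6.

1745248561.6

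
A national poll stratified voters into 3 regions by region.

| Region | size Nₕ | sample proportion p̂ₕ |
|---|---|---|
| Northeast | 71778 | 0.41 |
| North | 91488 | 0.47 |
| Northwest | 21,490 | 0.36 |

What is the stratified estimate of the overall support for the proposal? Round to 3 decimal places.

Wₕ = Nₕ/N with N = 184756: 0.3885, 0.4952, 0.1163.
p̂_st = 0.3885·0.41 + 0.4952·0.47 + 0.1163·0.36 ≈ 0.43390... → 0.434.

0.434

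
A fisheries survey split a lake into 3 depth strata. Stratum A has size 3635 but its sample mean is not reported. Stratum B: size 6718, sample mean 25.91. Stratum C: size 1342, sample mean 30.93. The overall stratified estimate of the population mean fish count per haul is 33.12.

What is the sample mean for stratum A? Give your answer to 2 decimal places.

47.25

N = 3635 + 6718 + 1342 = 11695.
Overall total = μ·N = 33.12·11695 = 387338.4.
Subtract the known strata: 6718·25.91 + 1342·30.93 = 215571.44.
Remaining total for stratum A: 387338.4 − 215571.44 = 171766.96.
Divide by its size: 171766.96 / 3635 = 47.2536... → 47.25.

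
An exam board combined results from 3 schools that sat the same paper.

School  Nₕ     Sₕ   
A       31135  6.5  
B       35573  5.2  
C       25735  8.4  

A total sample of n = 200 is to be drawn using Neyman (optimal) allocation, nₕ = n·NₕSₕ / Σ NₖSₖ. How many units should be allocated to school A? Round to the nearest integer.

67

A: NₕSₕ = 31135·6.5 = 202377.5
B: NₕSₕ = 35573·5.2 = 184979.6
C: NₕSₕ = 25735·8.4 = 216174
Σ NₕSₕ = 603531.1.
n_A = 200·202377.5/603531.1 = 67.064... → 67.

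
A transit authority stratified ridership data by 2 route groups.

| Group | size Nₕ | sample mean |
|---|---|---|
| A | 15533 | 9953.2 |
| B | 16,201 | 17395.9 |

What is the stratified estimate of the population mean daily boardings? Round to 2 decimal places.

13752.88

x̄_st = (Σ Nₕx̄ₕ) / (Σ Nₕ) = (15533·9953.2 + 16201·17395.9) / 31734
= 436434031.5 / 31734 = 13752.8843... → 13752.88.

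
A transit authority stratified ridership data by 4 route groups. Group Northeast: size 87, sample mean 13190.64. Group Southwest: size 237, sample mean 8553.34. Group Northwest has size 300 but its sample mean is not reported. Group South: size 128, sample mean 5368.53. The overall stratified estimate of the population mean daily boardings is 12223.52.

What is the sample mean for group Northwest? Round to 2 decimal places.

17767.29

Σ Nₕx̄ₕ = N·μ, so 300·x̄_Northwest = 752·12223.52 − (87·13190.64 + 237·8553.34 + 128·5368.53).
= 9192087.04 − 3861899.1 = 5330187.94.
x̄_Northwest = 5330187.94 / 300 = 17767.2931... → 17767.29.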